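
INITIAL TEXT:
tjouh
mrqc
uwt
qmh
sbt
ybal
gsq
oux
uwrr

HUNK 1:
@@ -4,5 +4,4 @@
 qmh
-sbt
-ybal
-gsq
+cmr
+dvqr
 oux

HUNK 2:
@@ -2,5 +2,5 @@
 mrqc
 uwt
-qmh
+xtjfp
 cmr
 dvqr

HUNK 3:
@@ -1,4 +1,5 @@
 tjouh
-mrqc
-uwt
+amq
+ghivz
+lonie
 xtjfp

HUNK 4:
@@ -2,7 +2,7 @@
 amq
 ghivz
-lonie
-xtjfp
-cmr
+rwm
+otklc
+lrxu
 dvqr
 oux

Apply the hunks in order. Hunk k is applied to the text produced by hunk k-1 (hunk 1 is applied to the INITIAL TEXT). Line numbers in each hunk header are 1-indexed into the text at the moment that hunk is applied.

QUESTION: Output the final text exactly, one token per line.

Hunk 1: at line 4 remove [sbt,ybal,gsq] add [cmr,dvqr] -> 8 lines: tjouh mrqc uwt qmh cmr dvqr oux uwrr
Hunk 2: at line 2 remove [qmh] add [xtjfp] -> 8 lines: tjouh mrqc uwt xtjfp cmr dvqr oux uwrr
Hunk 3: at line 1 remove [mrqc,uwt] add [amq,ghivz,lonie] -> 9 lines: tjouh amq ghivz lonie xtjfp cmr dvqr oux uwrr
Hunk 4: at line 2 remove [lonie,xtjfp,cmr] add [rwm,otklc,lrxu] -> 9 lines: tjouh amq ghivz rwm otklc lrxu dvqr oux uwrr

Answer: tjouh
amq
ghivz
rwm
otklc
lrxu
dvqr
oux
uwrr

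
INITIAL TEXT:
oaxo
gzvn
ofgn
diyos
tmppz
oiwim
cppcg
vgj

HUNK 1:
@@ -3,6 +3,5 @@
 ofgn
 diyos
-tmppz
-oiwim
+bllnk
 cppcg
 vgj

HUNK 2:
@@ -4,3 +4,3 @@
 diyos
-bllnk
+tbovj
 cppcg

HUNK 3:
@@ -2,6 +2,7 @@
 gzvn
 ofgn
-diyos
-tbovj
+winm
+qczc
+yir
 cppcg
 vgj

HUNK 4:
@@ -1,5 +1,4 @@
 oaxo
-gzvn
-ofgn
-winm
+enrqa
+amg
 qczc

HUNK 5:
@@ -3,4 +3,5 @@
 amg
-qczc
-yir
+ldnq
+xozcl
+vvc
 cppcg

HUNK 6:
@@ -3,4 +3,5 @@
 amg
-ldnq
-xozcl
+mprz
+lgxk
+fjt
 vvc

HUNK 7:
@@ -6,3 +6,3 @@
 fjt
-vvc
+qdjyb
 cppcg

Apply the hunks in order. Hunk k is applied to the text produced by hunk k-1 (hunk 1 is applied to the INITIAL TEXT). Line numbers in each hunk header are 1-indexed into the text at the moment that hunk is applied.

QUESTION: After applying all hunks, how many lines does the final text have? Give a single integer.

Answer: 9

Derivation:
Hunk 1: at line 3 remove [tmppz,oiwim] add [bllnk] -> 7 lines: oaxo gzvn ofgn diyos bllnk cppcg vgj
Hunk 2: at line 4 remove [bllnk] add [tbovj] -> 7 lines: oaxo gzvn ofgn diyos tbovj cppcg vgj
Hunk 3: at line 2 remove [diyos,tbovj] add [winm,qczc,yir] -> 8 lines: oaxo gzvn ofgn winm qczc yir cppcg vgj
Hunk 4: at line 1 remove [gzvn,ofgn,winm] add [enrqa,amg] -> 7 lines: oaxo enrqa amg qczc yir cppcg vgj
Hunk 5: at line 3 remove [qczc,yir] add [ldnq,xozcl,vvc] -> 8 lines: oaxo enrqa amg ldnq xozcl vvc cppcg vgj
Hunk 6: at line 3 remove [ldnq,xozcl] add [mprz,lgxk,fjt] -> 9 lines: oaxo enrqa amg mprz lgxk fjt vvc cppcg vgj
Hunk 7: at line 6 remove [vvc] add [qdjyb] -> 9 lines: oaxo enrqa amg mprz lgxk fjt qdjyb cppcg vgj
Final line count: 9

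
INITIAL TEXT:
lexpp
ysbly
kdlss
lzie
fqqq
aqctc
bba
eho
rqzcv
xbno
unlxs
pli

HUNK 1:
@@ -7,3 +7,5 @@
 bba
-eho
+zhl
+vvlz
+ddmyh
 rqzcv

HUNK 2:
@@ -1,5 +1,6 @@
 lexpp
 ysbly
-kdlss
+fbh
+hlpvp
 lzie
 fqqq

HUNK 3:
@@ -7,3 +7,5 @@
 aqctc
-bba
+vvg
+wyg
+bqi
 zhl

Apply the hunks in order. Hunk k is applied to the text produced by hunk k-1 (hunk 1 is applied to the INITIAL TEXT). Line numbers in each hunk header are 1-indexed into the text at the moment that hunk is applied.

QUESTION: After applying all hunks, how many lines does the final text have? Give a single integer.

Answer: 17

Derivation:
Hunk 1: at line 7 remove [eho] add [zhl,vvlz,ddmyh] -> 14 lines: lexpp ysbly kdlss lzie fqqq aqctc bba zhl vvlz ddmyh rqzcv xbno unlxs pli
Hunk 2: at line 1 remove [kdlss] add [fbh,hlpvp] -> 15 lines: lexpp ysbly fbh hlpvp lzie fqqq aqctc bba zhl vvlz ddmyh rqzcv xbno unlxs pli
Hunk 3: at line 7 remove [bba] add [vvg,wyg,bqi] -> 17 lines: lexpp ysbly fbh hlpvp lzie fqqq aqctc vvg wyg bqi zhl vvlz ddmyh rqzcv xbno unlxs pli
Final line count: 17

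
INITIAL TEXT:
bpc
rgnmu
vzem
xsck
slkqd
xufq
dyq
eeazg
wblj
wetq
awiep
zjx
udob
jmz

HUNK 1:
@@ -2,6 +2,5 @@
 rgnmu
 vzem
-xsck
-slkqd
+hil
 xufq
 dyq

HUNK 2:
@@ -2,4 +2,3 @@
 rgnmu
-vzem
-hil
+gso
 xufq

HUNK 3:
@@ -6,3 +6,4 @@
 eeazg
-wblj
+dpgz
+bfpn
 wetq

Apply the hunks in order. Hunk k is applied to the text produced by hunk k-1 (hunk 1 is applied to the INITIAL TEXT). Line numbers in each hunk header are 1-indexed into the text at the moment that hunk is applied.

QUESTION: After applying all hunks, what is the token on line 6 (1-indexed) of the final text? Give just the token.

Hunk 1: at line 2 remove [xsck,slkqd] add [hil] -> 13 lines: bpc rgnmu vzem hil xufq dyq eeazg wblj wetq awiep zjx udob jmz
Hunk 2: at line 2 remove [vzem,hil] add [gso] -> 12 lines: bpc rgnmu gso xufq dyq eeazg wblj wetq awiep zjx udob jmz
Hunk 3: at line 6 remove [wblj] add [dpgz,bfpn] -> 13 lines: bpc rgnmu gso xufq dyq eeazg dpgz bfpn wetq awiep zjx udob jmz
Final line 6: eeazg

Answer: eeazg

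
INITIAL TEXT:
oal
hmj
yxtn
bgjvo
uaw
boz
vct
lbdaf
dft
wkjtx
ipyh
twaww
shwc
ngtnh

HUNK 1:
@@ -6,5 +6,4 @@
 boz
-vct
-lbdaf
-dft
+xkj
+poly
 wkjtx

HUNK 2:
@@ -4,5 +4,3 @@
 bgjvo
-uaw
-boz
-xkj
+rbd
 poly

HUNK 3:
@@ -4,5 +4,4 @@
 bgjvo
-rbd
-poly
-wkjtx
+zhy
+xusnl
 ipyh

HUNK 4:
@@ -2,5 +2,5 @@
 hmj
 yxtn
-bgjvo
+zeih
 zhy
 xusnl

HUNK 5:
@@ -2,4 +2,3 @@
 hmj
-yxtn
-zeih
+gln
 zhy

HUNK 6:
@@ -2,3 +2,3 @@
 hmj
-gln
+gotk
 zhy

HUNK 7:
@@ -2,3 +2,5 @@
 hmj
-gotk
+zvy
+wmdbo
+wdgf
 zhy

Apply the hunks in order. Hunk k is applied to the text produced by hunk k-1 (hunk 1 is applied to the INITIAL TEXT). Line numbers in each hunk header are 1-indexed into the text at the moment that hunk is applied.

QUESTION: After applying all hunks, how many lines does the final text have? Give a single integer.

Hunk 1: at line 6 remove [vct,lbdaf,dft] add [xkj,poly] -> 13 lines: oal hmj yxtn bgjvo uaw boz xkj poly wkjtx ipyh twaww shwc ngtnh
Hunk 2: at line 4 remove [uaw,boz,xkj] add [rbd] -> 11 lines: oal hmj yxtn bgjvo rbd poly wkjtx ipyh twaww shwc ngtnh
Hunk 3: at line 4 remove [rbd,poly,wkjtx] add [zhy,xusnl] -> 10 lines: oal hmj yxtn bgjvo zhy xusnl ipyh twaww shwc ngtnh
Hunk 4: at line 2 remove [bgjvo] add [zeih] -> 10 lines: oal hmj yxtn zeih zhy xusnl ipyh twaww shwc ngtnh
Hunk 5: at line 2 remove [yxtn,zeih] add [gln] -> 9 lines: oal hmj gln zhy xusnl ipyh twaww shwc ngtnh
Hunk 6: at line 2 remove [gln] add [gotk] -> 9 lines: oal hmj gotk zhy xusnl ipyh twaww shwc ngtnh
Hunk 7: at line 2 remove [gotk] add [zvy,wmdbo,wdgf] -> 11 lines: oal hmj zvy wmdbo wdgf zhy xusnl ipyh twaww shwc ngtnh
Final line count: 11

Answer: 11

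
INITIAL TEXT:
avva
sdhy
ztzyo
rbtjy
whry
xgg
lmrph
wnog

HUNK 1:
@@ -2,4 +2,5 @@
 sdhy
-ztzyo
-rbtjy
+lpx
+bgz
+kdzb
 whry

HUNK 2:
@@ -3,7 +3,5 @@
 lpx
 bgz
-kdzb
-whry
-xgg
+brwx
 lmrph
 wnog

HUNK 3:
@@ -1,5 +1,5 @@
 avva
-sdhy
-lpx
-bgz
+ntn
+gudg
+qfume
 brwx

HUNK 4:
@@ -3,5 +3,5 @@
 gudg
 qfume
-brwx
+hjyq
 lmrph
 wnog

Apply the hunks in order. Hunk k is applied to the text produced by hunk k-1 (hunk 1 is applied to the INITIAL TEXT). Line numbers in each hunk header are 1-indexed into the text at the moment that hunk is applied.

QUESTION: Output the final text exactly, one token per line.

Answer: avva
ntn
gudg
qfume
hjyq
lmrph
wnog

Derivation:
Hunk 1: at line 2 remove [ztzyo,rbtjy] add [lpx,bgz,kdzb] -> 9 lines: avva sdhy lpx bgz kdzb whry xgg lmrph wnog
Hunk 2: at line 3 remove [kdzb,whry,xgg] add [brwx] -> 7 lines: avva sdhy lpx bgz brwx lmrph wnog
Hunk 3: at line 1 remove [sdhy,lpx,bgz] add [ntn,gudg,qfume] -> 7 lines: avva ntn gudg qfume brwx lmrph wnog
Hunk 4: at line 3 remove [brwx] add [hjyq] -> 7 lines: avva ntn gudg qfume hjyq lmrph wnog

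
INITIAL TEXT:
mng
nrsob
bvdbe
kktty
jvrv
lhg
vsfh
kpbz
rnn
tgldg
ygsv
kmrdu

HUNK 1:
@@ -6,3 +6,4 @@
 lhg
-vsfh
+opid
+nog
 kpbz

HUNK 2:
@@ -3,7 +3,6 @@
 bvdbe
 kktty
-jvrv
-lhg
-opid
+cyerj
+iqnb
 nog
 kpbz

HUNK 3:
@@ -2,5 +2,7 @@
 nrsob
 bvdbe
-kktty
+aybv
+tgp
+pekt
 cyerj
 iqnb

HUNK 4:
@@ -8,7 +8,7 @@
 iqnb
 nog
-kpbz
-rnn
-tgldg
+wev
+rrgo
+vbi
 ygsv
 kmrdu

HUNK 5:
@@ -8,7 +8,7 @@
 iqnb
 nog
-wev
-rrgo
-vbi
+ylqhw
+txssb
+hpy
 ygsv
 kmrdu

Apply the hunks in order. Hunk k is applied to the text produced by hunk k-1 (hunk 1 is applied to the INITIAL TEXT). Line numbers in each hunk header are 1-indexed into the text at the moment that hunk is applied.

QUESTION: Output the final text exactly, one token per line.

Answer: mng
nrsob
bvdbe
aybv
tgp
pekt
cyerj
iqnb
nog
ylqhw
txssb
hpy
ygsv
kmrdu

Derivation:
Hunk 1: at line 6 remove [vsfh] add [opid,nog] -> 13 lines: mng nrsob bvdbe kktty jvrv lhg opid nog kpbz rnn tgldg ygsv kmrdu
Hunk 2: at line 3 remove [jvrv,lhg,opid] add [cyerj,iqnb] -> 12 lines: mng nrsob bvdbe kktty cyerj iqnb nog kpbz rnn tgldg ygsv kmrdu
Hunk 3: at line 2 remove [kktty] add [aybv,tgp,pekt] -> 14 lines: mng nrsob bvdbe aybv tgp pekt cyerj iqnb nog kpbz rnn tgldg ygsv kmrdu
Hunk 4: at line 8 remove [kpbz,rnn,tgldg] add [wev,rrgo,vbi] -> 14 lines: mng nrsob bvdbe aybv tgp pekt cyerj iqnb nog wev rrgo vbi ygsv kmrdu
Hunk 5: at line 8 remove [wev,rrgo,vbi] add [ylqhw,txssb,hpy] -> 14 lines: mng nrsob bvdbe aybv tgp pekt cyerj iqnb nog ylqhw txssb hpy ygsv kmrdu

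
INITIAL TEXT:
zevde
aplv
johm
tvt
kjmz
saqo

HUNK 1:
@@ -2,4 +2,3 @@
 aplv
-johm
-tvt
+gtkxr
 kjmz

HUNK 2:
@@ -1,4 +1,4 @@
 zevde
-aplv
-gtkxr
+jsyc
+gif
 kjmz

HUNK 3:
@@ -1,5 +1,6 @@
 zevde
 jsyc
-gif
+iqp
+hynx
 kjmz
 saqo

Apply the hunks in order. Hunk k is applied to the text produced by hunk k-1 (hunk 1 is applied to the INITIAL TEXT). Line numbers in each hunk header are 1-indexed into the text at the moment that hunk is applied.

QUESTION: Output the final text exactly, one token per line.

Answer: zevde
jsyc
iqp
hynx
kjmz
saqo

Derivation:
Hunk 1: at line 2 remove [johm,tvt] add [gtkxr] -> 5 lines: zevde aplv gtkxr kjmz saqo
Hunk 2: at line 1 remove [aplv,gtkxr] add [jsyc,gif] -> 5 lines: zevde jsyc gif kjmz saqo
Hunk 3: at line 1 remove [gif] add [iqp,hynx] -> 6 lines: zevde jsyc iqp hynx kjmz saqo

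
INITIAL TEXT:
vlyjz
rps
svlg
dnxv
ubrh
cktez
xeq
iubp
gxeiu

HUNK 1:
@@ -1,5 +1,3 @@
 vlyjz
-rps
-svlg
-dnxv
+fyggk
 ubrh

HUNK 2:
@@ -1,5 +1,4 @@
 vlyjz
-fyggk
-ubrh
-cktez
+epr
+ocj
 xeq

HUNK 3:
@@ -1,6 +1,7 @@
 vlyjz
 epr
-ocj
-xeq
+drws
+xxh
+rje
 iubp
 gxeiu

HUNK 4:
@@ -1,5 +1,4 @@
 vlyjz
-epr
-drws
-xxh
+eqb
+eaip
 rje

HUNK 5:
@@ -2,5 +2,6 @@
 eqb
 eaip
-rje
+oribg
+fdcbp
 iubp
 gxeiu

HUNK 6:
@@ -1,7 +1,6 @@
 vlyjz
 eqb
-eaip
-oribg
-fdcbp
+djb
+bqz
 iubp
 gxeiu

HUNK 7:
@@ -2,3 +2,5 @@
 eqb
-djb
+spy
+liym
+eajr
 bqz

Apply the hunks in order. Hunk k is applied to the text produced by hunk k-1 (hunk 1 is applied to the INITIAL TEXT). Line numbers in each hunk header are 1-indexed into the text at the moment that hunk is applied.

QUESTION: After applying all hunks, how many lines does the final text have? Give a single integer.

Answer: 8

Derivation:
Hunk 1: at line 1 remove [rps,svlg,dnxv] add [fyggk] -> 7 lines: vlyjz fyggk ubrh cktez xeq iubp gxeiu
Hunk 2: at line 1 remove [fyggk,ubrh,cktez] add [epr,ocj] -> 6 lines: vlyjz epr ocj xeq iubp gxeiu
Hunk 3: at line 1 remove [ocj,xeq] add [drws,xxh,rje] -> 7 lines: vlyjz epr drws xxh rje iubp gxeiu
Hunk 4: at line 1 remove [epr,drws,xxh] add [eqb,eaip] -> 6 lines: vlyjz eqb eaip rje iubp gxeiu
Hunk 5: at line 2 remove [rje] add [oribg,fdcbp] -> 7 lines: vlyjz eqb eaip oribg fdcbp iubp gxeiu
Hunk 6: at line 1 remove [eaip,oribg,fdcbp] add [djb,bqz] -> 6 lines: vlyjz eqb djb bqz iubp gxeiu
Hunk 7: at line 2 remove [djb] add [spy,liym,eajr] -> 8 lines: vlyjz eqb spy liym eajr bqz iubp gxeiu
Final line count: 8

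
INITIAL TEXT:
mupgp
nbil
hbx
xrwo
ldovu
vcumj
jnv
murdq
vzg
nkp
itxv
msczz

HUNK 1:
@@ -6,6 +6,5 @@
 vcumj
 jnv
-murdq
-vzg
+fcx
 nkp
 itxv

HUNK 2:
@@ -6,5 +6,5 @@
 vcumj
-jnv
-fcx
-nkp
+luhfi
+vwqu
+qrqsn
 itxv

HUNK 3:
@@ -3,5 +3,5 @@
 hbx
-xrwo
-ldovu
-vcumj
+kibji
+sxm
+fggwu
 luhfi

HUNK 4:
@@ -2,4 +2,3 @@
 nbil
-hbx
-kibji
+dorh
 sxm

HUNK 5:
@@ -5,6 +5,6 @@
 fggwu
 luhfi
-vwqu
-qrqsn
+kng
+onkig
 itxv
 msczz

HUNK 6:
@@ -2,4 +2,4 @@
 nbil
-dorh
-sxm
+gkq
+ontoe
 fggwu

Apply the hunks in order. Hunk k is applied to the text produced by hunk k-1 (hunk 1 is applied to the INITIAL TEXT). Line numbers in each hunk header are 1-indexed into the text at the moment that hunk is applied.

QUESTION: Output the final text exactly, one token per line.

Answer: mupgp
nbil
gkq
ontoe
fggwu
luhfi
kng
onkig
itxv
msczz

Derivation:
Hunk 1: at line 6 remove [murdq,vzg] add [fcx] -> 11 lines: mupgp nbil hbx xrwo ldovu vcumj jnv fcx nkp itxv msczz
Hunk 2: at line 6 remove [jnv,fcx,nkp] add [luhfi,vwqu,qrqsn] -> 11 lines: mupgp nbil hbx xrwo ldovu vcumj luhfi vwqu qrqsn itxv msczz
Hunk 3: at line 3 remove [xrwo,ldovu,vcumj] add [kibji,sxm,fggwu] -> 11 lines: mupgp nbil hbx kibji sxm fggwu luhfi vwqu qrqsn itxv msczz
Hunk 4: at line 2 remove [hbx,kibji] add [dorh] -> 10 lines: mupgp nbil dorh sxm fggwu luhfi vwqu qrqsn itxv msczz
Hunk 5: at line 5 remove [vwqu,qrqsn] add [kng,onkig] -> 10 lines: mupgp nbil dorh sxm fggwu luhfi kng onkig itxv msczz
Hunk 6: at line 2 remove [dorh,sxm] add [gkq,ontoe] -> 10 lines: mupgp nbil gkq ontoe fggwu luhfi kng onkig itxv msczz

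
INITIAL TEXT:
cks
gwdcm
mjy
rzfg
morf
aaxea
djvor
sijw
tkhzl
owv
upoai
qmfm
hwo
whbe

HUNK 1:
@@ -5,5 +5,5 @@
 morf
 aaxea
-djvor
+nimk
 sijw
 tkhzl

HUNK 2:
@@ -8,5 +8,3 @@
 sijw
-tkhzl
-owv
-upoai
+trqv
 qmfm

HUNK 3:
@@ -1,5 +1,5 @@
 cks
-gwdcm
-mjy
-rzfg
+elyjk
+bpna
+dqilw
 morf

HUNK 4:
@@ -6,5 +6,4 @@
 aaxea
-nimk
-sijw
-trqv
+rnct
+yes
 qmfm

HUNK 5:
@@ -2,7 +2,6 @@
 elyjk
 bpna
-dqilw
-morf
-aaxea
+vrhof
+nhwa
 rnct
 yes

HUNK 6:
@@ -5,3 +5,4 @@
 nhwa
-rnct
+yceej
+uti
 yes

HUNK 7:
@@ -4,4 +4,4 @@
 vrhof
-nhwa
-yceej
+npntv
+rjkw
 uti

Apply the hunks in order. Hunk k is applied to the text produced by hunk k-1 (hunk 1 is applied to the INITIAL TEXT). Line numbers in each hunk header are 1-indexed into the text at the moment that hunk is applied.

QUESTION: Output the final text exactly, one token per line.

Answer: cks
elyjk
bpna
vrhof
npntv
rjkw
uti
yes
qmfm
hwo
whbe

Derivation:
Hunk 1: at line 5 remove [djvor] add [nimk] -> 14 lines: cks gwdcm mjy rzfg morf aaxea nimk sijw tkhzl owv upoai qmfm hwo whbe
Hunk 2: at line 8 remove [tkhzl,owv,upoai] add [trqv] -> 12 lines: cks gwdcm mjy rzfg morf aaxea nimk sijw trqv qmfm hwo whbe
Hunk 3: at line 1 remove [gwdcm,mjy,rzfg] add [elyjk,bpna,dqilw] -> 12 lines: cks elyjk bpna dqilw morf aaxea nimk sijw trqv qmfm hwo whbe
Hunk 4: at line 6 remove [nimk,sijw,trqv] add [rnct,yes] -> 11 lines: cks elyjk bpna dqilw morf aaxea rnct yes qmfm hwo whbe
Hunk 5: at line 2 remove [dqilw,morf,aaxea] add [vrhof,nhwa] -> 10 lines: cks elyjk bpna vrhof nhwa rnct yes qmfm hwo whbe
Hunk 6: at line 5 remove [rnct] add [yceej,uti] -> 11 lines: cks elyjk bpna vrhof nhwa yceej uti yes qmfm hwo whbe
Hunk 7: at line 4 remove [nhwa,yceej] add [npntv,rjkw] -> 11 lines: cks elyjk bpna vrhof npntv rjkw uti yes qmfm hwo whbe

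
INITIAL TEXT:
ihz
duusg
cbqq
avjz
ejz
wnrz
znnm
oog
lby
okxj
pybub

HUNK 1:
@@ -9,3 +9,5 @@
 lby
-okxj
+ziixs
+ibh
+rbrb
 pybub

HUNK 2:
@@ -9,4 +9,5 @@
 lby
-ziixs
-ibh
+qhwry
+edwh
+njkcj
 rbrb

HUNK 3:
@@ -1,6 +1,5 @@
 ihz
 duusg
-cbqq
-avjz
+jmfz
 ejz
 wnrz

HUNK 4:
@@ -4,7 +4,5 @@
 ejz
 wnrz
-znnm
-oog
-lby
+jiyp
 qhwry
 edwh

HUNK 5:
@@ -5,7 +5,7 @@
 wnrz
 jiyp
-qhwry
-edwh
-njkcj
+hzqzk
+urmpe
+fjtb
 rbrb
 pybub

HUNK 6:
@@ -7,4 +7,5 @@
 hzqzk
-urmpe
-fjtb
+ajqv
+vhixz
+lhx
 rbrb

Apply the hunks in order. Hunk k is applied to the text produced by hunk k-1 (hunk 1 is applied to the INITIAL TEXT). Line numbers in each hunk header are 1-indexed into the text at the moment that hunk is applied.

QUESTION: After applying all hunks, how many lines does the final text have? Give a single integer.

Hunk 1: at line 9 remove [okxj] add [ziixs,ibh,rbrb] -> 13 lines: ihz duusg cbqq avjz ejz wnrz znnm oog lby ziixs ibh rbrb pybub
Hunk 2: at line 9 remove [ziixs,ibh] add [qhwry,edwh,njkcj] -> 14 lines: ihz duusg cbqq avjz ejz wnrz znnm oog lby qhwry edwh njkcj rbrb pybub
Hunk 3: at line 1 remove [cbqq,avjz] add [jmfz] -> 13 lines: ihz duusg jmfz ejz wnrz znnm oog lby qhwry edwh njkcj rbrb pybub
Hunk 4: at line 4 remove [znnm,oog,lby] add [jiyp] -> 11 lines: ihz duusg jmfz ejz wnrz jiyp qhwry edwh njkcj rbrb pybub
Hunk 5: at line 5 remove [qhwry,edwh,njkcj] add [hzqzk,urmpe,fjtb] -> 11 lines: ihz duusg jmfz ejz wnrz jiyp hzqzk urmpe fjtb rbrb pybub
Hunk 6: at line 7 remove [urmpe,fjtb] add [ajqv,vhixz,lhx] -> 12 lines: ihz duusg jmfz ejz wnrz jiyp hzqzk ajqv vhixz lhx rbrb pybub
Final line count: 12

Answer: 12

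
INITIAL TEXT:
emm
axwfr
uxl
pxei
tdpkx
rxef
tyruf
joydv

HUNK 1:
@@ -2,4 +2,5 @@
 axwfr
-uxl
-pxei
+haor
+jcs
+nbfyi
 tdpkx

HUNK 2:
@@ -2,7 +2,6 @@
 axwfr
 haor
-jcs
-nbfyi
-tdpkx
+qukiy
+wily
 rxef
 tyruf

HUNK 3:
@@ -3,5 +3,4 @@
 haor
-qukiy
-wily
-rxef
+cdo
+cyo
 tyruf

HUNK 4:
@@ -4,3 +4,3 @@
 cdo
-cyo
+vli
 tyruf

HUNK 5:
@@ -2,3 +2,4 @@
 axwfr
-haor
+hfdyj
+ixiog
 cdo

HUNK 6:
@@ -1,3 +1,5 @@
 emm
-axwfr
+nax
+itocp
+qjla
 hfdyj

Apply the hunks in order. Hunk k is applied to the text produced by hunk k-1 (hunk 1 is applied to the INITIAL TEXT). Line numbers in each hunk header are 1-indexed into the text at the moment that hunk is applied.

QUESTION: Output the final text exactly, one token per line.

Answer: emm
nax
itocp
qjla
hfdyj
ixiog
cdo
vli
tyruf
joydv

Derivation:
Hunk 1: at line 2 remove [uxl,pxei] add [haor,jcs,nbfyi] -> 9 lines: emm axwfr haor jcs nbfyi tdpkx rxef tyruf joydv
Hunk 2: at line 2 remove [jcs,nbfyi,tdpkx] add [qukiy,wily] -> 8 lines: emm axwfr haor qukiy wily rxef tyruf joydv
Hunk 3: at line 3 remove [qukiy,wily,rxef] add [cdo,cyo] -> 7 lines: emm axwfr haor cdo cyo tyruf joydv
Hunk 4: at line 4 remove [cyo] add [vli] -> 7 lines: emm axwfr haor cdo vli tyruf joydv
Hunk 5: at line 2 remove [haor] add [hfdyj,ixiog] -> 8 lines: emm axwfr hfdyj ixiog cdo vli tyruf joydv
Hunk 6: at line 1 remove [axwfr] add [nax,itocp,qjla] -> 10 lines: emm nax itocp qjla hfdyj ixiog cdo vli tyruf joydv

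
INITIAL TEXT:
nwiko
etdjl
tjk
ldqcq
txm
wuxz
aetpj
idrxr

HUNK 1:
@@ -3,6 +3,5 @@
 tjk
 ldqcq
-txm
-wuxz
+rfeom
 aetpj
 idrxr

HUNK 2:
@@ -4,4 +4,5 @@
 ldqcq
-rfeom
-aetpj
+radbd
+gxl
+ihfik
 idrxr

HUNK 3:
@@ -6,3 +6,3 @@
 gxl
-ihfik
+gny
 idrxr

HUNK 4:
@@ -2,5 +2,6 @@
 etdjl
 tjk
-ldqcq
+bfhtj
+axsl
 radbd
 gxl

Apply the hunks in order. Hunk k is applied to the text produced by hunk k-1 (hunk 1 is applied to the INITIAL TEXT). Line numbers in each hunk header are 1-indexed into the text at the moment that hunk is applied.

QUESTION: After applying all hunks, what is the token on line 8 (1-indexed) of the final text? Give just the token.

Hunk 1: at line 3 remove [txm,wuxz] add [rfeom] -> 7 lines: nwiko etdjl tjk ldqcq rfeom aetpj idrxr
Hunk 2: at line 4 remove [rfeom,aetpj] add [radbd,gxl,ihfik] -> 8 lines: nwiko etdjl tjk ldqcq radbd gxl ihfik idrxr
Hunk 3: at line 6 remove [ihfik] add [gny] -> 8 lines: nwiko etdjl tjk ldqcq radbd gxl gny idrxr
Hunk 4: at line 2 remove [ldqcq] add [bfhtj,axsl] -> 9 lines: nwiko etdjl tjk bfhtj axsl radbd gxl gny idrxr
Final line 8: gny

Answer: gny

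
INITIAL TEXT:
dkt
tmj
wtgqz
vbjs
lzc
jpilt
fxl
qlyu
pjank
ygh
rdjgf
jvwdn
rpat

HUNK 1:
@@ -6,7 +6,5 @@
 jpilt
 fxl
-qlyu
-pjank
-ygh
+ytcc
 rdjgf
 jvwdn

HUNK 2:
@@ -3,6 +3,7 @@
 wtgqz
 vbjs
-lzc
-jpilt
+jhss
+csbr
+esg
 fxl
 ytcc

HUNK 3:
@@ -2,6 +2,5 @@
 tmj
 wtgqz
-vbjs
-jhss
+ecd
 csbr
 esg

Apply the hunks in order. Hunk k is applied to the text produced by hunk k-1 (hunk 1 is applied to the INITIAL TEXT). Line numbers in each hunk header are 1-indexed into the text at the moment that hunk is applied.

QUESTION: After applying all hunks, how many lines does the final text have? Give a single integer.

Hunk 1: at line 6 remove [qlyu,pjank,ygh] add [ytcc] -> 11 lines: dkt tmj wtgqz vbjs lzc jpilt fxl ytcc rdjgf jvwdn rpat
Hunk 2: at line 3 remove [lzc,jpilt] add [jhss,csbr,esg] -> 12 lines: dkt tmj wtgqz vbjs jhss csbr esg fxl ytcc rdjgf jvwdn rpat
Hunk 3: at line 2 remove [vbjs,jhss] add [ecd] -> 11 lines: dkt tmj wtgqz ecd csbr esg fxl ytcc rdjgf jvwdn rpat
Final line count: 11

Answer: 11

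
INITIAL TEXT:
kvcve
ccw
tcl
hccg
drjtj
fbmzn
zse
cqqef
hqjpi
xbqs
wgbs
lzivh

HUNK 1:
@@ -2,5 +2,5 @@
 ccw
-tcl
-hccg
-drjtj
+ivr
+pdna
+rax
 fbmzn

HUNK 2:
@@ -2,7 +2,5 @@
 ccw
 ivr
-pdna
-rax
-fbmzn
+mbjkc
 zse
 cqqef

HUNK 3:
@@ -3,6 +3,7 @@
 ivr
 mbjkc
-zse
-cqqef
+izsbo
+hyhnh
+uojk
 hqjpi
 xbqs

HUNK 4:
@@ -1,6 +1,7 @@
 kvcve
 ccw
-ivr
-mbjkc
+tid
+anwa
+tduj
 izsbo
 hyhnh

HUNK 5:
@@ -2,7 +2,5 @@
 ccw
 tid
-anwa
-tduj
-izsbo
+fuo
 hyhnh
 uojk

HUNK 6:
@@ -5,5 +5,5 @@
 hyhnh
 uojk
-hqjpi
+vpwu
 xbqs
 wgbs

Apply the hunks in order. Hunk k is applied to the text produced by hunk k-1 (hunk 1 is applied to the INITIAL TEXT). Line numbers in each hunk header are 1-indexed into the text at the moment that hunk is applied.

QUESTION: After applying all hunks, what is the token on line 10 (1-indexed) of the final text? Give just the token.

Hunk 1: at line 2 remove [tcl,hccg,drjtj] add [ivr,pdna,rax] -> 12 lines: kvcve ccw ivr pdna rax fbmzn zse cqqef hqjpi xbqs wgbs lzivh
Hunk 2: at line 2 remove [pdna,rax,fbmzn] add [mbjkc] -> 10 lines: kvcve ccw ivr mbjkc zse cqqef hqjpi xbqs wgbs lzivh
Hunk 3: at line 3 remove [zse,cqqef] add [izsbo,hyhnh,uojk] -> 11 lines: kvcve ccw ivr mbjkc izsbo hyhnh uojk hqjpi xbqs wgbs lzivh
Hunk 4: at line 1 remove [ivr,mbjkc] add [tid,anwa,tduj] -> 12 lines: kvcve ccw tid anwa tduj izsbo hyhnh uojk hqjpi xbqs wgbs lzivh
Hunk 5: at line 2 remove [anwa,tduj,izsbo] add [fuo] -> 10 lines: kvcve ccw tid fuo hyhnh uojk hqjpi xbqs wgbs lzivh
Hunk 6: at line 5 remove [hqjpi] add [vpwu] -> 10 lines: kvcve ccw tid fuo hyhnh uojk vpwu xbqs wgbs lzivh
Final line 10: lzivh

Answer: lzivh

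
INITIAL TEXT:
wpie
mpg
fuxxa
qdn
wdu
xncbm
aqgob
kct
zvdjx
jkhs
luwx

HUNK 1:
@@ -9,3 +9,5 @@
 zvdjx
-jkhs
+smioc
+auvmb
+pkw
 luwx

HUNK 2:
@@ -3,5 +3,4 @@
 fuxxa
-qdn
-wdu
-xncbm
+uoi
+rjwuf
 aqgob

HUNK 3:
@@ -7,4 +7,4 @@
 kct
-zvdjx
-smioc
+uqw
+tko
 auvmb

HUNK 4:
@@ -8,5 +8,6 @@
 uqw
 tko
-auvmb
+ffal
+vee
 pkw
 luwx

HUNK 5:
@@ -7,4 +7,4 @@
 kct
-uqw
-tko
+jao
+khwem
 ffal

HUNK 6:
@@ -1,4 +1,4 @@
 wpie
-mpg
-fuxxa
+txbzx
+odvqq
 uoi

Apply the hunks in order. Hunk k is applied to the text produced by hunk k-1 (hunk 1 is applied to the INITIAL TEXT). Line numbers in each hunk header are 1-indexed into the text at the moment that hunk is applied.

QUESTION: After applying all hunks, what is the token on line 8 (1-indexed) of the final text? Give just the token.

Hunk 1: at line 9 remove [jkhs] add [smioc,auvmb,pkw] -> 13 lines: wpie mpg fuxxa qdn wdu xncbm aqgob kct zvdjx smioc auvmb pkw luwx
Hunk 2: at line 3 remove [qdn,wdu,xncbm] add [uoi,rjwuf] -> 12 lines: wpie mpg fuxxa uoi rjwuf aqgob kct zvdjx smioc auvmb pkw luwx
Hunk 3: at line 7 remove [zvdjx,smioc] add [uqw,tko] -> 12 lines: wpie mpg fuxxa uoi rjwuf aqgob kct uqw tko auvmb pkw luwx
Hunk 4: at line 8 remove [auvmb] add [ffal,vee] -> 13 lines: wpie mpg fuxxa uoi rjwuf aqgob kct uqw tko ffal vee pkw luwx
Hunk 5: at line 7 remove [uqw,tko] add [jao,khwem] -> 13 lines: wpie mpg fuxxa uoi rjwuf aqgob kct jao khwem ffal vee pkw luwx
Hunk 6: at line 1 remove [mpg,fuxxa] add [txbzx,odvqq] -> 13 lines: wpie txbzx odvqq uoi rjwuf aqgob kct jao khwem ffal vee pkw luwx
Final line 8: jao

Answer: jao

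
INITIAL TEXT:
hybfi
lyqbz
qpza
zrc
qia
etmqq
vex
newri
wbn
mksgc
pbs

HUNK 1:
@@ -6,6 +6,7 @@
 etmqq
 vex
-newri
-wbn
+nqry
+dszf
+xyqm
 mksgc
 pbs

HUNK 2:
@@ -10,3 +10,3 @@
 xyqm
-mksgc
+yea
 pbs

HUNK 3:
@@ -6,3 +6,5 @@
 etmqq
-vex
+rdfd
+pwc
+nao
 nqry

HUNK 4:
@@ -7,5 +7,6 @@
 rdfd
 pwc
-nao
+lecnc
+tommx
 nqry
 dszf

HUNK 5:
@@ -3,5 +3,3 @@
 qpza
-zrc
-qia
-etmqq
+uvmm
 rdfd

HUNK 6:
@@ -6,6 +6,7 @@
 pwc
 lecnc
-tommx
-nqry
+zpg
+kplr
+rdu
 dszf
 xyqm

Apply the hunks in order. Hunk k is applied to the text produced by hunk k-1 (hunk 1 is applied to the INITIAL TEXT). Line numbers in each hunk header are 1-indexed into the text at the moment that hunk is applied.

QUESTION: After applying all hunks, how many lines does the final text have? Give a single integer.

Hunk 1: at line 6 remove [newri,wbn] add [nqry,dszf,xyqm] -> 12 lines: hybfi lyqbz qpza zrc qia etmqq vex nqry dszf xyqm mksgc pbs
Hunk 2: at line 10 remove [mksgc] add [yea] -> 12 lines: hybfi lyqbz qpza zrc qia etmqq vex nqry dszf xyqm yea pbs
Hunk 3: at line 6 remove [vex] add [rdfd,pwc,nao] -> 14 lines: hybfi lyqbz qpza zrc qia etmqq rdfd pwc nao nqry dszf xyqm yea pbs
Hunk 4: at line 7 remove [nao] add [lecnc,tommx] -> 15 lines: hybfi lyqbz qpza zrc qia etmqq rdfd pwc lecnc tommx nqry dszf xyqm yea pbs
Hunk 5: at line 3 remove [zrc,qia,etmqq] add [uvmm] -> 13 lines: hybfi lyqbz qpza uvmm rdfd pwc lecnc tommx nqry dszf xyqm yea pbs
Hunk 6: at line 6 remove [tommx,nqry] add [zpg,kplr,rdu] -> 14 lines: hybfi lyqbz qpza uvmm rdfd pwc lecnc zpg kplr rdu dszf xyqm yea pbs
Final line count: 14

Answer: 14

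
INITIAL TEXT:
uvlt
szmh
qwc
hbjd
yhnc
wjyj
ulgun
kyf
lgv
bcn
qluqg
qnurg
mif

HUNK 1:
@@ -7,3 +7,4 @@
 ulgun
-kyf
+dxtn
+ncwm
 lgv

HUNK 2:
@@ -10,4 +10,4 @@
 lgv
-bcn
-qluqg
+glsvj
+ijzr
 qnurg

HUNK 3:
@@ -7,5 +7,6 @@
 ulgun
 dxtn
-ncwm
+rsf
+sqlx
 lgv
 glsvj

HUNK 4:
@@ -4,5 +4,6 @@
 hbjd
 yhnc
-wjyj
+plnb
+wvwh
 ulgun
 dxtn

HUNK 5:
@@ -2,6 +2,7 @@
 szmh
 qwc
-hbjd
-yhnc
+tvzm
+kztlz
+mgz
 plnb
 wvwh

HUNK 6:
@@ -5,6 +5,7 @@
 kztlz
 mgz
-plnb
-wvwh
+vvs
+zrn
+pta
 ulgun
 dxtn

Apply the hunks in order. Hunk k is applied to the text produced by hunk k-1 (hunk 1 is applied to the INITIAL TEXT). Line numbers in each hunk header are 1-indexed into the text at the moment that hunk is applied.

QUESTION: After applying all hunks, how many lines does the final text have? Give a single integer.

Hunk 1: at line 7 remove [kyf] add [dxtn,ncwm] -> 14 lines: uvlt szmh qwc hbjd yhnc wjyj ulgun dxtn ncwm lgv bcn qluqg qnurg mif
Hunk 2: at line 10 remove [bcn,qluqg] add [glsvj,ijzr] -> 14 lines: uvlt szmh qwc hbjd yhnc wjyj ulgun dxtn ncwm lgv glsvj ijzr qnurg mif
Hunk 3: at line 7 remove [ncwm] add [rsf,sqlx] -> 15 lines: uvlt szmh qwc hbjd yhnc wjyj ulgun dxtn rsf sqlx lgv glsvj ijzr qnurg mif
Hunk 4: at line 4 remove [wjyj] add [plnb,wvwh] -> 16 lines: uvlt szmh qwc hbjd yhnc plnb wvwh ulgun dxtn rsf sqlx lgv glsvj ijzr qnurg mif
Hunk 5: at line 2 remove [hbjd,yhnc] add [tvzm,kztlz,mgz] -> 17 lines: uvlt szmh qwc tvzm kztlz mgz plnb wvwh ulgun dxtn rsf sqlx lgv glsvj ijzr qnurg mif
Hunk 6: at line 5 remove [plnb,wvwh] add [vvs,zrn,pta] -> 18 lines: uvlt szmh qwc tvzm kztlz mgz vvs zrn pta ulgun dxtn rsf sqlx lgv glsvj ijzr qnurg mif
Final line count: 18

Answer: 18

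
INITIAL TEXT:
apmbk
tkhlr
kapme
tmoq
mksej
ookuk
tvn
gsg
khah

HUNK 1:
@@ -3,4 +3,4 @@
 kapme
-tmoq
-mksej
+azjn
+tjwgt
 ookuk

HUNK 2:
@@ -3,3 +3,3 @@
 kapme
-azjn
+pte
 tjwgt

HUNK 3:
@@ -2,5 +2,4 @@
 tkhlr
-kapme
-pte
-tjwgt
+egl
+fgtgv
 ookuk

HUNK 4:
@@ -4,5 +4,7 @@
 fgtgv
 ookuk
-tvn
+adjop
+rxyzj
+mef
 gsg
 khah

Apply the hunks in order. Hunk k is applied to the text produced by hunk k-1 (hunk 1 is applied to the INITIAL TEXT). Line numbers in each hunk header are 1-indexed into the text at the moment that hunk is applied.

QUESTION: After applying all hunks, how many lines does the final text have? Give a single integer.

Answer: 10

Derivation:
Hunk 1: at line 3 remove [tmoq,mksej] add [azjn,tjwgt] -> 9 lines: apmbk tkhlr kapme azjn tjwgt ookuk tvn gsg khah
Hunk 2: at line 3 remove [azjn] add [pte] -> 9 lines: apmbk tkhlr kapme pte tjwgt ookuk tvn gsg khah
Hunk 3: at line 2 remove [kapme,pte,tjwgt] add [egl,fgtgv] -> 8 lines: apmbk tkhlr egl fgtgv ookuk tvn gsg khah
Hunk 4: at line 4 remove [tvn] add [adjop,rxyzj,mef] -> 10 lines: apmbk tkhlr egl fgtgv ookuk adjop rxyzj mef gsg khah
Final line count: 10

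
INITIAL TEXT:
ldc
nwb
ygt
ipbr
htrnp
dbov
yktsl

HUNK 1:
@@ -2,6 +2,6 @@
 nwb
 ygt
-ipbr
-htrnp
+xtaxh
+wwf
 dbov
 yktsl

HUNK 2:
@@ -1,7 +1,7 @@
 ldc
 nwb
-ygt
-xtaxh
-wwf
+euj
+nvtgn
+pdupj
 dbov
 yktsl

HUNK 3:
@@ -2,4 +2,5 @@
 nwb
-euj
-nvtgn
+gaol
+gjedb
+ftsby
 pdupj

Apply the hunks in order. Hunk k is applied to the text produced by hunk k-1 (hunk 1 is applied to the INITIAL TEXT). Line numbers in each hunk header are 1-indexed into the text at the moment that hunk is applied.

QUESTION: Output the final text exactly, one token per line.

Answer: ldc
nwb
gaol
gjedb
ftsby
pdupj
dbov
yktsl

Derivation:
Hunk 1: at line 2 remove [ipbr,htrnp] add [xtaxh,wwf] -> 7 lines: ldc nwb ygt xtaxh wwf dbov yktsl
Hunk 2: at line 1 remove [ygt,xtaxh,wwf] add [euj,nvtgn,pdupj] -> 7 lines: ldc nwb euj nvtgn pdupj dbov yktsl
Hunk 3: at line 2 remove [euj,nvtgn] add [gaol,gjedb,ftsby] -> 8 lines: ldc nwb gaol gjedb ftsby pdupj dbov yktsl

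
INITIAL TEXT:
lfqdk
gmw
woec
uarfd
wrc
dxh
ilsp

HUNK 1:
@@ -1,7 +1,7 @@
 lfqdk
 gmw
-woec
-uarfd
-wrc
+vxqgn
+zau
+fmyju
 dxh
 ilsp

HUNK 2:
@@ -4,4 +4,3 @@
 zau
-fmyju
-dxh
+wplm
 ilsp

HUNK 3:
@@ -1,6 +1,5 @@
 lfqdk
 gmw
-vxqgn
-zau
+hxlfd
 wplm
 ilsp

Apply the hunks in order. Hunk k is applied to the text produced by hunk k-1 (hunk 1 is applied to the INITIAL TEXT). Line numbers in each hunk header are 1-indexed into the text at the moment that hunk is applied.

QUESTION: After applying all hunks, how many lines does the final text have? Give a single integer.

Hunk 1: at line 1 remove [woec,uarfd,wrc] add [vxqgn,zau,fmyju] -> 7 lines: lfqdk gmw vxqgn zau fmyju dxh ilsp
Hunk 2: at line 4 remove [fmyju,dxh] add [wplm] -> 6 lines: lfqdk gmw vxqgn zau wplm ilsp
Hunk 3: at line 1 remove [vxqgn,zau] add [hxlfd] -> 5 lines: lfqdk gmw hxlfd wplm ilsp
Final line count: 5

Answer: 5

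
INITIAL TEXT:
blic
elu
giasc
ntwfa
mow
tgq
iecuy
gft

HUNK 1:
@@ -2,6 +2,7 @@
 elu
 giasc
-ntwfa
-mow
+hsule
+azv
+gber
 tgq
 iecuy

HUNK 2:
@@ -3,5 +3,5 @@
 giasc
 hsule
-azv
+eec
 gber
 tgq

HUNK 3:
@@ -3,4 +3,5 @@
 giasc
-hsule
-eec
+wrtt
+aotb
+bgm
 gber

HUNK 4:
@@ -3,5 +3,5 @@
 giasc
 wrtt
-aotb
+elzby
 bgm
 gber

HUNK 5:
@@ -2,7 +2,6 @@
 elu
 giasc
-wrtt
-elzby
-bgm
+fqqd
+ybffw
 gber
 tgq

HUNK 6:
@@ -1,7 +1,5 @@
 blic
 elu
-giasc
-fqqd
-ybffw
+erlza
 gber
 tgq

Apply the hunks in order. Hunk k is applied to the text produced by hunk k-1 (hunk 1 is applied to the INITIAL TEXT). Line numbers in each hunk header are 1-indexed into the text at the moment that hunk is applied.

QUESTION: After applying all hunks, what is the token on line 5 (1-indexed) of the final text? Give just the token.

Answer: tgq

Derivation:
Hunk 1: at line 2 remove [ntwfa,mow] add [hsule,azv,gber] -> 9 lines: blic elu giasc hsule azv gber tgq iecuy gft
Hunk 2: at line 3 remove [azv] add [eec] -> 9 lines: blic elu giasc hsule eec gber tgq iecuy gft
Hunk 3: at line 3 remove [hsule,eec] add [wrtt,aotb,bgm] -> 10 lines: blic elu giasc wrtt aotb bgm gber tgq iecuy gft
Hunk 4: at line 3 remove [aotb] add [elzby] -> 10 lines: blic elu giasc wrtt elzby bgm gber tgq iecuy gft
Hunk 5: at line 2 remove [wrtt,elzby,bgm] add [fqqd,ybffw] -> 9 lines: blic elu giasc fqqd ybffw gber tgq iecuy gft
Hunk 6: at line 1 remove [giasc,fqqd,ybffw] add [erlza] -> 7 lines: blic elu erlza gber tgq iecuy gft
Final line 5: tgq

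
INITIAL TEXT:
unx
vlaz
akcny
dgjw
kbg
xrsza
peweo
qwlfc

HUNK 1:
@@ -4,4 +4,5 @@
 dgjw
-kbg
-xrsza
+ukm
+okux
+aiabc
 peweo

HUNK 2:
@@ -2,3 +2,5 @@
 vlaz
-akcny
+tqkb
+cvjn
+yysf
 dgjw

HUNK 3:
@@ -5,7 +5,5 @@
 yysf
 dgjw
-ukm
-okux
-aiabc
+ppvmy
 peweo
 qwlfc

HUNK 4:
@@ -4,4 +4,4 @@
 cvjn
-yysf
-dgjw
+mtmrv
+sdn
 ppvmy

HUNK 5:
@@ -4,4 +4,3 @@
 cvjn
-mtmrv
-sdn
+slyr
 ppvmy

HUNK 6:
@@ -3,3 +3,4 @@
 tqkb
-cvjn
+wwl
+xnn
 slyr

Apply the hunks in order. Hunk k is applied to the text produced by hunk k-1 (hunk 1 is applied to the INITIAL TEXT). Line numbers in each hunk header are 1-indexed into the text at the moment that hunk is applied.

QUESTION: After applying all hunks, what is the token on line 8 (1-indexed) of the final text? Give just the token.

Answer: peweo

Derivation:
Hunk 1: at line 4 remove [kbg,xrsza] add [ukm,okux,aiabc] -> 9 lines: unx vlaz akcny dgjw ukm okux aiabc peweo qwlfc
Hunk 2: at line 2 remove [akcny] add [tqkb,cvjn,yysf] -> 11 lines: unx vlaz tqkb cvjn yysf dgjw ukm okux aiabc peweo qwlfc
Hunk 3: at line 5 remove [ukm,okux,aiabc] add [ppvmy] -> 9 lines: unx vlaz tqkb cvjn yysf dgjw ppvmy peweo qwlfc
Hunk 4: at line 4 remove [yysf,dgjw] add [mtmrv,sdn] -> 9 lines: unx vlaz tqkb cvjn mtmrv sdn ppvmy peweo qwlfc
Hunk 5: at line 4 remove [mtmrv,sdn] add [slyr] -> 8 lines: unx vlaz tqkb cvjn slyr ppvmy peweo qwlfc
Hunk 6: at line 3 remove [cvjn] add [wwl,xnn] -> 9 lines: unx vlaz tqkb wwl xnn slyr ppvmy peweo qwlfc
Final line 8: peweo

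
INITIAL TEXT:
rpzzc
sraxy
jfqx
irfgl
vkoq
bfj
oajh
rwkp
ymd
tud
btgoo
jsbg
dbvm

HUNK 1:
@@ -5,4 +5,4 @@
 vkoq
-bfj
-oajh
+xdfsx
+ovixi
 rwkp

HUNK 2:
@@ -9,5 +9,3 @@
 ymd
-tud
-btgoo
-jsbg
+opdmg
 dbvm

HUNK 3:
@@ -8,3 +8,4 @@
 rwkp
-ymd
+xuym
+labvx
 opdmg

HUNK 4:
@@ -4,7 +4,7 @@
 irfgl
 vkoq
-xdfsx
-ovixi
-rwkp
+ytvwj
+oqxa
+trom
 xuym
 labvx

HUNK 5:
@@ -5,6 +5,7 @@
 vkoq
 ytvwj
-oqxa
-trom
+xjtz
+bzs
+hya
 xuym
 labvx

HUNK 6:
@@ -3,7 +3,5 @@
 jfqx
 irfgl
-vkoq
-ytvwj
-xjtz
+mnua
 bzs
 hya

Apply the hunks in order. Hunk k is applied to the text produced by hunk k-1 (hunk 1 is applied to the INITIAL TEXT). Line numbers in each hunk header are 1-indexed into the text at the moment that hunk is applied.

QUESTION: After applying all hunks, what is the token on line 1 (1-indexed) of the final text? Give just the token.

Hunk 1: at line 5 remove [bfj,oajh] add [xdfsx,ovixi] -> 13 lines: rpzzc sraxy jfqx irfgl vkoq xdfsx ovixi rwkp ymd tud btgoo jsbg dbvm
Hunk 2: at line 9 remove [tud,btgoo,jsbg] add [opdmg] -> 11 lines: rpzzc sraxy jfqx irfgl vkoq xdfsx ovixi rwkp ymd opdmg dbvm
Hunk 3: at line 8 remove [ymd] add [xuym,labvx] -> 12 lines: rpzzc sraxy jfqx irfgl vkoq xdfsx ovixi rwkp xuym labvx opdmg dbvm
Hunk 4: at line 4 remove [xdfsx,ovixi,rwkp] add [ytvwj,oqxa,trom] -> 12 lines: rpzzc sraxy jfqx irfgl vkoq ytvwj oqxa trom xuym labvx opdmg dbvm
Hunk 5: at line 5 remove [oqxa,trom] add [xjtz,bzs,hya] -> 13 lines: rpzzc sraxy jfqx irfgl vkoq ytvwj xjtz bzs hya xuym labvx opdmg dbvm
Hunk 6: at line 3 remove [vkoq,ytvwj,xjtz] add [mnua] -> 11 lines: rpzzc sraxy jfqx irfgl mnua bzs hya xuym labvx opdmg dbvm
Final line 1: rpzzc

Answer: rpzzc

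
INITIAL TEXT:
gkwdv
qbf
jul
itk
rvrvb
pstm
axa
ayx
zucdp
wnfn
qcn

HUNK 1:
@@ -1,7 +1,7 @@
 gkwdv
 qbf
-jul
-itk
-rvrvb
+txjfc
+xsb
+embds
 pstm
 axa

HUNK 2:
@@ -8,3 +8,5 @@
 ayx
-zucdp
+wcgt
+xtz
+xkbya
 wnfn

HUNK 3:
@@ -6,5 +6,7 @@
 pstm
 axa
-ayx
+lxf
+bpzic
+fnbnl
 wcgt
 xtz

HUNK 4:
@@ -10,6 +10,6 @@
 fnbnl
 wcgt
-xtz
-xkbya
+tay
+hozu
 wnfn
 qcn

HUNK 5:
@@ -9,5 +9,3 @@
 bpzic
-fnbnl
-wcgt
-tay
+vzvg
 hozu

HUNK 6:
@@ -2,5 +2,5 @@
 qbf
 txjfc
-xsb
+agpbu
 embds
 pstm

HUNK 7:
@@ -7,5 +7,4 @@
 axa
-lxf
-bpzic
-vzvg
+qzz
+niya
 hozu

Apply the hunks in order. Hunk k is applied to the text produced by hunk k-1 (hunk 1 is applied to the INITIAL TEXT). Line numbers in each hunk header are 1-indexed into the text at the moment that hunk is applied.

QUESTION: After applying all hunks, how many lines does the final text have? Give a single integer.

Hunk 1: at line 1 remove [jul,itk,rvrvb] add [txjfc,xsb,embds] -> 11 lines: gkwdv qbf txjfc xsb embds pstm axa ayx zucdp wnfn qcn
Hunk 2: at line 8 remove [zucdp] add [wcgt,xtz,xkbya] -> 13 lines: gkwdv qbf txjfc xsb embds pstm axa ayx wcgt xtz xkbya wnfn qcn
Hunk 3: at line 6 remove [ayx] add [lxf,bpzic,fnbnl] -> 15 lines: gkwdv qbf txjfc xsb embds pstm axa lxf bpzic fnbnl wcgt xtz xkbya wnfn qcn
Hunk 4: at line 10 remove [xtz,xkbya] add [tay,hozu] -> 15 lines: gkwdv qbf txjfc xsb embds pstm axa lxf bpzic fnbnl wcgt tay hozu wnfn qcn
Hunk 5: at line 9 remove [fnbnl,wcgt,tay] add [vzvg] -> 13 lines: gkwdv qbf txjfc xsb embds pstm axa lxf bpzic vzvg hozu wnfn qcn
Hunk 6: at line 2 remove [xsb] add [agpbu] -> 13 lines: gkwdv qbf txjfc agpbu embds pstm axa lxf bpzic vzvg hozu wnfn qcn
Hunk 7: at line 7 remove [lxf,bpzic,vzvg] add [qzz,niya] -> 12 lines: gkwdv qbf txjfc agpbu embds pstm axa qzz niya hozu wnfn qcn
Final line count: 12

Answer: 12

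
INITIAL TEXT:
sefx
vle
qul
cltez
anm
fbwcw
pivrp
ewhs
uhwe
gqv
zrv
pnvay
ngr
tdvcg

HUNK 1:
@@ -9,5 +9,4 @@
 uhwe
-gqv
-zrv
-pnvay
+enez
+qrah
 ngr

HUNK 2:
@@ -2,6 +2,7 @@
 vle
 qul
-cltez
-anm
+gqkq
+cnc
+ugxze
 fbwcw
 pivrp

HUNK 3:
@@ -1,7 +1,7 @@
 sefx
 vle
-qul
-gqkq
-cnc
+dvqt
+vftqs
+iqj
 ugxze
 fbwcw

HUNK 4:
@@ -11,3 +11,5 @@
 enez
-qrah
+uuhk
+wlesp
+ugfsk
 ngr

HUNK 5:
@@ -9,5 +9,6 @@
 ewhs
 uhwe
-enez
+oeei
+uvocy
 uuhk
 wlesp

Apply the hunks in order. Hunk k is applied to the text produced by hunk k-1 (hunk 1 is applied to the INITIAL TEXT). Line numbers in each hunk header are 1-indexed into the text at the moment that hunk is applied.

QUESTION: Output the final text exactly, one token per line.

Hunk 1: at line 9 remove [gqv,zrv,pnvay] add [enez,qrah] -> 13 lines: sefx vle qul cltez anm fbwcw pivrp ewhs uhwe enez qrah ngr tdvcg
Hunk 2: at line 2 remove [cltez,anm] add [gqkq,cnc,ugxze] -> 14 lines: sefx vle qul gqkq cnc ugxze fbwcw pivrp ewhs uhwe enez qrah ngr tdvcg
Hunk 3: at line 1 remove [qul,gqkq,cnc] add [dvqt,vftqs,iqj] -> 14 lines: sefx vle dvqt vftqs iqj ugxze fbwcw pivrp ewhs uhwe enez qrah ngr tdvcg
Hunk 4: at line 11 remove [qrah] add [uuhk,wlesp,ugfsk] -> 16 lines: sefx vle dvqt vftqs iqj ugxze fbwcw pivrp ewhs uhwe enez uuhk wlesp ugfsk ngr tdvcg
Hunk 5: at line 9 remove [enez] add [oeei,uvocy] -> 17 lines: sefx vle dvqt vftqs iqj ugxze fbwcw pivrp ewhs uhwe oeei uvocy uuhk wlesp ugfsk ngr tdvcg

Answer: sefx
vle
dvqt
vftqs
iqj
ugxze
fbwcw
pivrp
ewhs
uhwe
oeei
uvocy
uuhk
wlesp
ugfsk
ngr
tdvcg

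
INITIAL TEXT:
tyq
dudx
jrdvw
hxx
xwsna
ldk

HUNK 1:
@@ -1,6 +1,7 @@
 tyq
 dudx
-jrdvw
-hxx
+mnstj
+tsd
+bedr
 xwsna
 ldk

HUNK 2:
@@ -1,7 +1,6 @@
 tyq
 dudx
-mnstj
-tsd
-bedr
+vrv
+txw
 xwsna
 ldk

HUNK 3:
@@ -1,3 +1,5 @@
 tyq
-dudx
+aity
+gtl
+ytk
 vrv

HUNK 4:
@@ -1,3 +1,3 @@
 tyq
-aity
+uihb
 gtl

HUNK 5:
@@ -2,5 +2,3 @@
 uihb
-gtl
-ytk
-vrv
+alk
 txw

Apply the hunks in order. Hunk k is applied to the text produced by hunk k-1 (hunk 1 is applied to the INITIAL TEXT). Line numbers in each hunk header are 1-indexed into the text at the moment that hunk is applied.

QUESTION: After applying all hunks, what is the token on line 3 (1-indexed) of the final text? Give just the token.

Answer: alk

Derivation:
Hunk 1: at line 1 remove [jrdvw,hxx] add [mnstj,tsd,bedr] -> 7 lines: tyq dudx mnstj tsd bedr xwsna ldk
Hunk 2: at line 1 remove [mnstj,tsd,bedr] add [vrv,txw] -> 6 lines: tyq dudx vrv txw xwsna ldk
Hunk 3: at line 1 remove [dudx] add [aity,gtl,ytk] -> 8 lines: tyq aity gtl ytk vrv txw xwsna ldk
Hunk 4: at line 1 remove [aity] add [uihb] -> 8 lines: tyq uihb gtl ytk vrv txw xwsna ldk
Hunk 5: at line 2 remove [gtl,ytk,vrv] add [alk] -> 6 lines: tyq uihb alk txw xwsna ldk
Final line 3: alk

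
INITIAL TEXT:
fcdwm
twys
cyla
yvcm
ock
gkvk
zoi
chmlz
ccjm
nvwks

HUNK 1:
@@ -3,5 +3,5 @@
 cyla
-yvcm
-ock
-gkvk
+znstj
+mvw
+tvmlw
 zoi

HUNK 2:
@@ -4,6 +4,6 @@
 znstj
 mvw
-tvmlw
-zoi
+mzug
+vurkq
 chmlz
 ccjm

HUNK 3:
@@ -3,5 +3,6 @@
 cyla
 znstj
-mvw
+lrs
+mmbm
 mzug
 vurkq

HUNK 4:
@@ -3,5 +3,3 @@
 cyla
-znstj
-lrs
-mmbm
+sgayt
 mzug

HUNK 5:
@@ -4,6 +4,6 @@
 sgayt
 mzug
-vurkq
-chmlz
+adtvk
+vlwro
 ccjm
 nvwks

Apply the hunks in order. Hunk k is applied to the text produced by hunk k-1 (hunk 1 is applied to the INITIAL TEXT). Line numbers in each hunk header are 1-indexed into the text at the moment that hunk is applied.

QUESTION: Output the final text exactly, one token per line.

Answer: fcdwm
twys
cyla
sgayt
mzug
adtvk
vlwro
ccjm
nvwks

Derivation:
Hunk 1: at line 3 remove [yvcm,ock,gkvk] add [znstj,mvw,tvmlw] -> 10 lines: fcdwm twys cyla znstj mvw tvmlw zoi chmlz ccjm nvwks
Hunk 2: at line 4 remove [tvmlw,zoi] add [mzug,vurkq] -> 10 lines: fcdwm twys cyla znstj mvw mzug vurkq chmlz ccjm nvwks
Hunk 3: at line 3 remove [mvw] add [lrs,mmbm] -> 11 lines: fcdwm twys cyla znstj lrs mmbm mzug vurkq chmlz ccjm nvwks
Hunk 4: at line 3 remove [znstj,lrs,mmbm] add [sgayt] -> 9 lines: fcdwm twys cyla sgayt mzug vurkq chmlz ccjm nvwks
Hunk 5: at line 4 remove [vurkq,chmlz] add [adtvk,vlwro] -> 9 lines: fcdwm twys cyla sgayt mzug adtvk vlwro ccjm nvwks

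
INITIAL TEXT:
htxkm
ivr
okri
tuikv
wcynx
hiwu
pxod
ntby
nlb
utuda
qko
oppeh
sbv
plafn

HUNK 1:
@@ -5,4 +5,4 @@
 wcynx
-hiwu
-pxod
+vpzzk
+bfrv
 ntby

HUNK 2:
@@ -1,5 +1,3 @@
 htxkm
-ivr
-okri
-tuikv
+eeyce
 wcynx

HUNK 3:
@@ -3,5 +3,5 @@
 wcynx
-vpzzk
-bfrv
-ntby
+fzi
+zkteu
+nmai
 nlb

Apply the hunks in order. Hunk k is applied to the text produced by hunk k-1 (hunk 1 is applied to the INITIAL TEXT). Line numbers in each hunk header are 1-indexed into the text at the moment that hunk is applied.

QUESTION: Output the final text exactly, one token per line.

Hunk 1: at line 5 remove [hiwu,pxod] add [vpzzk,bfrv] -> 14 lines: htxkm ivr okri tuikv wcynx vpzzk bfrv ntby nlb utuda qko oppeh sbv plafn
Hunk 2: at line 1 remove [ivr,okri,tuikv] add [eeyce] -> 12 lines: htxkm eeyce wcynx vpzzk bfrv ntby nlb utuda qko oppeh sbv plafn
Hunk 3: at line 3 remove [vpzzk,bfrv,ntby] add [fzi,zkteu,nmai] -> 12 lines: htxkm eeyce wcynx fzi zkteu nmai nlb utuda qko oppeh sbv plafn

Answer: htxkm
eeyce
wcynx
fzi
zkteu
nmai
nlb
utuda
qko
oppeh
sbv
plafn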